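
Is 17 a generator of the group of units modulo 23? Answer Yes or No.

Yes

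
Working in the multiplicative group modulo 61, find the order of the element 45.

30

By Lagrange's theorem, ord_61(45) divides φ(61) = 61 − 1 = 60 = 2^2 · 3 · 5.
Divisors of 60: 1, 2, 3, 4, 5, 6, 10, 12, 15, 20, 30, 60.
Compute 45^d (mod 61) for the divisors d until we hit 1:
45^1 ≡ 45 (mod 61)
45^2 ≡ 12 (mod 61)
45^3 ≡ 52 (mod 61)
45^4 ≡ 22 (mod 61)
45^5 ≡ 14 (mod 61)
45^6 ≡ 20 (mod 61)
45^10 ≡ 13 (mod 61)
45^12 ≡ 34 (mod 61)
45^15 ≡ 60 (mod 61)
45^20 ≡ 47 (mod 61)
45^30 ≡ 1 (mod 61) ✓
Hence ord(45) = 30.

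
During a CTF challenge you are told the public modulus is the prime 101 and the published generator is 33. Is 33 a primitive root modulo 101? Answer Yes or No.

No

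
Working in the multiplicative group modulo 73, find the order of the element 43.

24

By Lagrange's theorem, ord_73(43) divides φ(73) = 73 − 1 = 72 = 2^3 · 3^2.
Divisors of 72: 1, 2, 3, 4, 6, 8, 9, 12, 18, 24, 36, 72.
Test each divisor d:
43^1 ≡ 43 (mod 73)
43^2 ≡ 24 (mod 73)
43^3 ≡ 10 (mod 73)
43^4 ≡ 65 (mod 73)
43^6 ≡ 27 (mod 73)
43^8 ≡ 64 (mod 73)
43^9 ≡ 51 (mod 73)
43^12 ≡ 72 (mod 73)
43^18 ≡ 46 (mod 73)
43^24 ≡ 1 (mod 73) ✓
Therefore the multiplicative order of 43 modulo 73 is 24.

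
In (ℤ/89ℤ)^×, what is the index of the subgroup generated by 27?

ord(27) | φ(89) = 89 − 1 = 88 = 2^3 · 11.
Divisors of 88: 1, 2, 4, 8, 11, 22, 44, 88.
Compute 27^d (mod 89) for the divisors d until we hit 1:
27^1 ≡ 27 (mod 89)
27^2 ≡ 17 (mod 89)
27^4 ≡ 22 (mod 89)
27^8 ≡ 39 (mod 89)
27^11 ≡ 12 (mod 89)
27^22 ≡ 55 (mod 89)
27^44 ≡ 88 (mod 89)
27^88 ≡ 1 (mod 89) ✓
So ord_89(27) = 88, hence |⟨27⟩| = 88.
[(Z/89Z)^× : ⟨27⟩] = 88/88 = 1.

1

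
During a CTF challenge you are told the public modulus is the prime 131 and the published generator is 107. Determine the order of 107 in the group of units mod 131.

13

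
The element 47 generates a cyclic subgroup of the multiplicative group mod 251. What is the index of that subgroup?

5

By Lagrange's theorem, ord_251(47) divides φ(251) = 251 − 1 = 250 = 2 · 5^3.
Divisors of 250: 1, 2, 5, 10, 25, 50, 125, 250.
Evaluate successive powers at the divisors of 250:
47^1 ≡ 47 (mod 251)
47^2 ≡ 201 (mod 251)
47^5 ≡ 32 (mod 251)
47^10 ≡ 20 (mod 251)
47^25 ≡ 250 (mod 251)
47^50 ≡ 1 (mod 251) ✓
The order of 47 is 50, so the subgroup it generates has 50 elements.
[(Z/251Z)^× : ⟨47⟩] = 250/50 = 5.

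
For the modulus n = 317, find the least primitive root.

2

φ(317) = 317 − 1 = 316 = 2^2 · 79.
g is a primitive root iff g^(316/q) ≢ 1 (mod 317) for each prime q ∈ {2, 79}.
g = 2: 2^158 ≡ 316; 2^4 ≡ 16 — none is 1, so 2 is a primitive root.
The smallest primitive root modulo 317 is 2.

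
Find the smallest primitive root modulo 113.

φ(113) = 113 − 1 = 112 = 2^4 · 7.
Test candidates g = 2, 3, … against the prime factors q ∈ {2, 7} of φ(113): g is a generator iff g^(112/q) ≢ 1 for every such q.
g = 2: 2^56 ≡ 1 — hits 1, so not a primitive root.
g = 3: 3^56 ≡ 112; 3^16 ≡ 49 — none is 1, so 3 is a primitive root.
Hence the least primitive root of 113 is 3.

3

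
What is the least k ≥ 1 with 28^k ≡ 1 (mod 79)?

78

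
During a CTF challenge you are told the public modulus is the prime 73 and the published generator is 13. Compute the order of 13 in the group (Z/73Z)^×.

Since 13 ∈ (Z/73Z)^×, its order divides φ(73) = 73 − 1 = 72 = 2^3 · 3^2.
Divisors of 72: 1, 2, 3, 4, 6, 8, 9, 12, 18, 24, 36, 72.
Compute 13^d (mod 73) for the divisors d until we hit 1:
13^1 ≡ 13 (mod 73)
13^2 ≡ 23 (mod 73)
13^3 ≡ 7 (mod 73)
13^4 ≡ 18 (mod 73)
13^6 ≡ 49 (mod 73)
13^8 ≡ 32 (mod 73)
13^9 ≡ 51 (mod 73)
13^12 ≡ 65 (mod 73)
13^18 ≡ 46 (mod 73)
13^24 ≡ 64 (mod 73)
13^36 ≡ 72 (mod 73)
13^72 ≡ 1 (mod 73) ✓
Therefore the multiplicative order of 13 modulo 73 is 72.

72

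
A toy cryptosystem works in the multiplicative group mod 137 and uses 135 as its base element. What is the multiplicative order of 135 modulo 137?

The order of 135 must divide φ(137) = 137 − 1 = 136 = 2^3 · 17.
Divisors of 136: 1, 2, 4, 8, 17, 34, 68, 136.
Test each divisor d:
135^1 ≡ 135
135^2 ≡ 4
135^4 ≡ 16
135^8 ≡ 119
135^17 ≡ 37
135^34 ≡ 136
135^68 ≡ 1
Therefore the multiplicative order of 135 modulo 137 is 68.

68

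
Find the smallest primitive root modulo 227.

2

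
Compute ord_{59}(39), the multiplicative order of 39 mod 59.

58

ord(39) | φ(59) = 59 − 1 = 58 = 2 · 29.
Divisors of 58: 1, 2, 29, 58.
Compute 39^d (mod 59) for the divisors d until we hit 1:
39^1 ≡ 39 (mod 59)
39^2 ≡ 46 (mod 59)
39^29 ≡ 58 (mod 59)
39^58 ≡ 1 (mod 59) ✓
Therefore the multiplicative order of 39 modulo 59 is 58.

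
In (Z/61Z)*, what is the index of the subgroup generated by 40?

5

The order of 40 must divide φ(61) = 61 − 1 = 60 = 2^2 · 3 · 5.
Divisors of 60: 1, 2, 3, 4, 5, 6, 10, 12, 15, 20, 30, 60.
Check 40^d mod 61 for each divisor in increasing order:
40^1 ≡ 40 (mod 61)
40^2 ≡ 14 (mod 61)
40^3 ≡ 11 (mod 61)
40^4 ≡ 13 (mod 61)
40^5 ≡ 32 (mod 61)
40^6 ≡ 60 (mod 61)
40^10 ≡ 48 (mod 61)
40^12 ≡ 1 (mod 61) ✓
So ord_61(40) = 12, hence |⟨40⟩| = 12.
The index is φ(61) / ord(40) = 60 / 12 = 5.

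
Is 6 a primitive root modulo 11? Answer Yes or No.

φ(11) = 11 − 1 = 10 = 2 · 5.
An element g generates (Z/11Z)^× iff g^(10/q) ≢ 1 (mod 11) for each prime q ∈ {2, 5}.
6^5 ≡ 10 (mod 11)  [q = 2: ≢ 1 ✓]
6^2 ≡ 3 (mod 11)  [q = 5: ≢ 1 ✓]
None equal 1, so ord_11(6) = 10: 6 is a primitive root.

Yes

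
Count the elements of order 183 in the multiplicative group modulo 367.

120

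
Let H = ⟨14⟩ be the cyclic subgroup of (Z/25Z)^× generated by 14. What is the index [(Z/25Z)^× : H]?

2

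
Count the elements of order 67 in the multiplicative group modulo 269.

66

φ(269) = 269 − 1 = 268 = 2^2 · 67.
Since (Z/269Z)^× is cyclic of order 268, the number of elements of order d is φ(d) when d | 268 and 0 otherwise.
67 | 268, and φ(67) = 67 − 1 = 66.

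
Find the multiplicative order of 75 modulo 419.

ord(75) | φ(419) = 419 − 1 = 418 = 2 · 11 · 19.
Divisors of 418: 1, 2, 11, 19, 22, 38, 209, 418.
Test each divisor d:
75^1 ≡ 75 (mod 419)
75^2 ≡ 178 (mod 419)
75^11 ≡ 136 (mod 419)
75^19 ≡ 129 (mod 419)
75^22 ≡ 60 (mod 419)
75^38 ≡ 300 (mod 419)
75^209 ≡ 1 (mod 419) ✓
The smallest such exponent is 209, so the order of 75 is 209.

209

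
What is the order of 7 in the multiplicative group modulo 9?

3

The order of 7 must divide φ(9) = φ(3^2) = 3·(3−1) = 6 = 2 · 3.
Divisors of 6: 1, 2, 3, 6.
Check 7^d mod 9 for each divisor in increasing order:
7^1 ≡ 7 (mod 9)
7^2 ≡ 4 (mod 9)
7^3 ≡ 1 (mod 9) ✓
Therefore the multiplicative order of 7 modulo 9 is 3.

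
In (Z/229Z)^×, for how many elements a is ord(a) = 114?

36

φ(229) = 229 − 1 = 228 = 2^2 · 3 · 19.
In a cyclic group of order 228, there are φ(d) elements of order d for each divisor d of 228, and zero for non-divisors.
114 = 2 · 3 · 19 divides 228, and φ(114) = 36.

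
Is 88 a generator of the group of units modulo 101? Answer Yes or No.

No

φ(101) = 101 − 1 = 100 = 2^2 · 5^2.
An element g generates (Z/101Z)^× iff g^(100/q) ≢ 1 (mod 101) for each prime q ∈ {2, 5}.
88^50 ≡ 1 (mod 101)  [q = 2: ≡ 1 ✗]
88^20 ≡ 95 (mod 101)  [q = 5: ≢ 1 ✓]
88^50 ≡ 1 shows ord(88) | 50, strictly less than φ(101); not a primitive root.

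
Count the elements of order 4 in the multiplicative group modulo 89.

2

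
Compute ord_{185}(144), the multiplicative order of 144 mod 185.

18

ord(144) | φ(185) = φ(5·37) = (5−1)·(37−1) = 4·36 = 144 = 2^4 · 3^2.
Divisors of 144: 1, 2, 3, 4, 6, 8, 9, 12, 16, 18, 24, 36, 48, 72, 144.
Evaluate successive powers at the divisors of 144:
144^1 ≡ 144 (mod 185)
144^2 ≡ 16 (mod 185)
144^3 ≡ 84 (mod 185)
144^4 ≡ 71 (mod 185)
144^6 ≡ 26 (mod 185)
144^8 ≡ 46 (mod 185)
144^9 ≡ 149 (mod 185)
144^12 ≡ 121 (mod 185)
144^16 ≡ 81 (mod 185)
144^18 ≡ 1 (mod 185) ✓
The smallest such exponent is 18, so the order of 144 is 18.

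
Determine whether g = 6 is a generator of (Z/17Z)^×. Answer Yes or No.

φ(17) = 17 − 1 = 16 = 2^4.
An element g generates (Z/17Z)^× iff g^(16/q) ≢ 1 (mod 17) for each prime q ∈ {2}.
6^8 ≡ 16 (mod 17)  [q = 2: ≢ 1 ✓]
All checks pass, so 6 has order 16 and is a primitive root modulo 17.

Yes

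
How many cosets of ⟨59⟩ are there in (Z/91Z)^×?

The order of 59 must divide φ(91) = φ(7·13) = (7−1)·(13−1) = 6·12 = 72 = 2^3 · 3^2.
Divisors of 72: 1, 2, 3, 4, 6, 8, 9, 12, 18, 24, 36, 72.
Check 59^d mod 91 for each divisor in increasing order:
59^1 ≡ 59 (mod 91)
59^2 ≡ 23 (mod 91)
59^3 ≡ 83 (mod 91)
59^4 ≡ 74 (mod 91)
59^6 ≡ 64 (mod 91)
59^8 ≡ 16 (mod 91)
59^9 ≡ 34 (mod 91)
59^12 ≡ 1 (mod 91) ✓
So ord_91(59) = 12, hence |⟨59⟩| = 12.
[(Z/91Z)^× : ⟨59⟩] = 72/12 = 6.

6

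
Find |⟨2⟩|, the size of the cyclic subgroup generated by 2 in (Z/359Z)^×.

The order of 2 must divide φ(359) = 359 − 1 = 358 = 2 · 179.
Divisors of 358: 1, 2, 179, 358.
Evaluate successive powers at the divisors of 358:
2^1 ≡ 2 (mod 359)
2^2 ≡ 4 (mod 359)
2^179 ≡ 1 (mod 359) ✓
Therefore the multiplicative order of 2 modulo 359 is 179.

179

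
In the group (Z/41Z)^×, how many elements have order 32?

0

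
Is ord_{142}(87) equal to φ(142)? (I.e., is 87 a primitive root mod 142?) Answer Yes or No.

No

φ(142) = φ(2)·φ(71) = 1·70 = 70 = 2 · 5 · 7.
87 is a primitive root mod 142 iff 87^(φ(142)/q) ≢ 1 for every prime q | φ(142), i.e. q ∈ {2, 5, 7}.
87^35 ≡ 1 (mod 142)  [q = 2: ≡ 1 ✗]
87^14 ≡ 25 (mod 142)  [q = 5: ≢ 1 ✓]
87^10 ≡ 103 (mod 142)  [q = 7: ≢ 1 ✓]
Since 87^35 ≡ 1, the order of 87 divides 35 < 70, so 87 is not a primitive root.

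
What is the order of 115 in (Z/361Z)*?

19

ord(115) | φ(361) = φ(19^2) = 19·(19−1) = 342 = 2 · 3^2 · 19.
Divisors of 342: 1, 2, 3, 6, 9, 18, 19, 38, 57, 114, 171, 342.
Check 115^d mod 361 for each divisor in increasing order:
115^1 ≡ 115 (mod 361)
115^2 ≡ 229 (mod 361)
115^3 ≡ 343 (mod 361)
115^6 ≡ 324 (mod 361)
115^9 ≡ 305 (mod 361)
115^18 ≡ 248 (mod 361)
115^19 ≡ 1 (mod 361) ✓
The smallest such exponent is 19, so the order of 115 is 19.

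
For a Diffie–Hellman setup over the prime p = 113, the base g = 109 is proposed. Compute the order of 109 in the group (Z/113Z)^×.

7

By Lagrange's theorem, ord_113(109) divides φ(113) = 113 − 1 = 112 = 2^4 · 7.
Divisors of 112: 1, 2, 4, 7, 8, 14, 16, 28, 56, 112.
Compute 109^d (mod 113) for the divisors d until we hit 1:
109^1 ≡ 109 (mod 113)
109^2 ≡ 16 (mod 113)
109^4 ≡ 30 (mod 113)
109^7 ≡ 1 (mod 113) ✓
Therefore the multiplicative order of 109 modulo 113 is 7.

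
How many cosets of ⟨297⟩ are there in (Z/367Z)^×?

2

ord(297) | φ(367) = 367 − 1 = 366 = 2 · 3 · 61.
Divisors of 366: 1, 2, 3, 6, 61, 122, 183, 366.
Check 297^d mod 367 for each divisor in increasing order:
297^1 ≡ 297
297^2 ≡ 129
297^3 ≡ 145
297^6 ≡ 106
297^61 ≡ 83
297^122 ≡ 283
297^183 ≡ 1
The order of 297 is 183, so the subgroup it generates has 183 elements.
The index is φ(367) / ord(297) = 366 / 183 = 2.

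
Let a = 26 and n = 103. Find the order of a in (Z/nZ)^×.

51

By Lagrange's theorem, ord_103(26) divides φ(103) = 103 − 1 = 102 = 2 · 3 · 17.
Divisors of 102: 1, 2, 3, 6, 17, 34, 51, 102.
Evaluate successive powers at the divisors of 102:
26^1 ≡ 26 (mod 103)
26^2 ≡ 58 (mod 103)
26^3 ≡ 66 (mod 103)
26^6 ≡ 30 (mod 103)
26^17 ≡ 56 (mod 103)
26^34 ≡ 46 (mod 103)
26^51 ≡ 1 (mod 103) ✓
Therefore the multiplicative order of 26 modulo 103 is 51.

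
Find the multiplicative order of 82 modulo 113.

56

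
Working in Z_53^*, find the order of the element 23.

4

The order of 23 must divide φ(53) = 53 − 1 = 52 = 2^2 · 13.
Divisors of 52: 1, 2, 4, 13, 26, 52.
Evaluate successive powers at the divisors of 52:
23^1 ≡ 23 (mod 53)
23^2 ≡ 52 (mod 53)
23^4 ≡ 1 (mod 53) ✓
Hence ord(23) = 4.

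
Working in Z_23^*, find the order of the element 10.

ord(10) | φ(23) = 23 − 1 = 22 = 2 · 11.
Divisors of 22: 1, 2, 11, 22.
Evaluate successive powers at the divisors of 22:
10^1 ≡ 10 (mod 23)
10^2 ≡ 8 (mod 23)
10^11 ≡ 22 (mod 23)
10^22 ≡ 1 (mod 23) ✓
Hence ord(10) = 22.

22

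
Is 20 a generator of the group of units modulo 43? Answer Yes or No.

φ(43) = 43 − 1 = 42 = 2 · 3 · 7.
It suffices to check that the order of 20 is not a proper divisor of 42: compute 20^(42/q) for q ∈ {2, 3, 7}.
20^21 ≡ 42 (mod 43)  [q = 2: ≢ 1 ✓]
20^14 ≡ 36 (mod 43)  [q = 3: ≢ 1 ✓]
20^6 ≡ 4 (mod 43)  [q = 7: ≢ 1 ✓]
Every test exponent gives a nontrivial residue, hence 20 generates the full group.

Yes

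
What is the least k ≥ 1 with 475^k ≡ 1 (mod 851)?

44

The order of 475 must divide φ(851) = φ(23·37) = (23−1)·(37−1) = 22·36 = 792 = 2^3 · 3^2 · 11.
Divisors of 792: 1, 2, 3, 4, 6, 8, 9, 11, 12, 18, 22, 24, 33, 36, 44, 66, 72, 88, 99, 132, 198, 264, 396, 792.
Compute 475^d (mod 851) for the divisors d until we hit 1:
475^1 ≡ 475 (mod 851)
475^2 ≡ 110 (mod 851)
475^3 ≡ 339 (mod 851)
475^4 ≡ 186 (mod 851)
475^6 ≡ 36 (mod 851)
475^8 ≡ 556 (mod 851)
475^9 ≡ 290 (mod 851)
475^11 ≡ 413 (mod 851)
475^12 ≡ 445 (mod 851)
475^18 ≡ 702 (mod 851)
475^22 ≡ 369 (mod 851)
475^24 ≡ 593 (mod 851)
475^33 ≡ 68 (mod 851)
475^36 ≡ 75 (mod 851)
475^44 ≡ 1 (mod 851) ✓
Therefore the multiplicative order of 475 modulo 851 is 44.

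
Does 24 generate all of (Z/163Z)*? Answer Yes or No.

No

φ(163) = 163 − 1 = 162 = 2 · 3^4.
24 is a primitive root mod 163 iff 24^(φ(163)/q) ≢ 1 for every prime q | φ(163), i.e. q ∈ {2, 3}.
24^81 ≡ 1 (mod 163)  [q = 2: ≡ 1 ✗]
24^54 ≡ 58 (mod 163)  [q = 3: ≢ 1 ✓]
24^81 ≡ 1 shows ord(24) | 81, strictly less than φ(163); not a primitive root.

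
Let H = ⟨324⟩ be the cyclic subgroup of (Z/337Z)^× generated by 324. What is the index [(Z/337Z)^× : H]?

8

The order of 324 must divide φ(337) = 337 − 1 = 336 = 2^4 · 3 · 7.
Divisors of 336: 1, 2, 3, 4, 6, 7, 8, 12, 14, 16, 21, 24, 28, 42, 48, 56, 84, 112, 168, 336.
Check 324^d mod 337 for each divisor in increasing order:
324^1 ≡ 324
324^2 ≡ 169
324^3 ≡ 162
324^4 ≡ 253
324^6 ≡ 295
324^7 ≡ 209
324^8 ≡ 316
324^12 ≡ 79
324^14 ≡ 208
324^16 ≡ 104
324^21 ≡ 336
324^24 ≡ 175
324^28 ≡ 128
324^42 ≡ 1
The order of 324 is 42, so the subgroup it generates has 42 elements.
The index is φ(337) / ord(324) = 336 / 42 = 8.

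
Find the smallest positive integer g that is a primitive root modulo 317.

2

φ(317) = 317 − 1 = 316 = 2^2 · 79.
g is a primitive root iff g^(316/q) ≢ 1 (mod 317) for each prime q ∈ {2, 79}.
g = 2: 2^158 ≡ 316; 2^4 ≡ 16 — none is 1, so 2 is a primitive root.
So 2 is the smallest generator of (Z/317Z)^×.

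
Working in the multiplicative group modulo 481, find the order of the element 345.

36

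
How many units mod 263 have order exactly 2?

1

φ(263) = 263 − 1 = 262 = 2 · 131.
(Z/263Z)^× is cyclic (|G| = 262); a cyclic group of order m has exactly φ(d) elements of each order d | m, and none otherwise.
2 | 262, and φ(2) = 2 − 1 = 1.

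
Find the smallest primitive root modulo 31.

3

φ(31) = 31 − 1 = 30 = 2 · 3 · 5.
g is a primitive root iff g^(30/q) ≢ 1 (mod 31) for each prime q ∈ {2, 3, 5}.
g = 2: 2^15 ≡ 1 — hits 1, so not a primitive root.
g = 3: 3^15 ≡ 30; 3^10 ≡ 25; 3^6 ≡ 16 — none is 1, so 3 is a primitive root.
Hence the least primitive root of 31 is 3.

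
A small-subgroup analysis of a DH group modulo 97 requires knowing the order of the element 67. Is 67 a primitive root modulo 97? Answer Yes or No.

φ(97) = 97 − 1 = 96 = 2^5 · 3.
67 is a primitive root mod 97 iff 67^(φ(97)/q) ≢ 1 for every prime q | φ(97), i.e. q ∈ {2, 3}.
67^48 ≡ 96 (mod 97)  [q = 2: ≢ 1 ✓]
67^32 ≡ 1 (mod 97)  [q = 3: ≡ 1 ✗]
The check at q = 3 fails, so 67 generates a proper subgroup.

No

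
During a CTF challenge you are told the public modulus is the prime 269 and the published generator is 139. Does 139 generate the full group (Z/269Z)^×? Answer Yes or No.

Yes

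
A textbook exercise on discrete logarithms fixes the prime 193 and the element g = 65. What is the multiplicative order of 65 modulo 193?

96

Since 65 ∈ (Z/193Z)^×, its order divides φ(193) = 193 − 1 = 192 = 2^6 · 3.
Divisors of 192: 1, 2, 3, 4, 6, 8, 12, 16, 24, 32, 48, 64, 96, 192.
Test each divisor d:
65^1 ≡ 65 (mod 193)
65^2 ≡ 172 (mod 193)
65^3 ≡ 179 (mod 193)
65^4 ≡ 55 (mod 193)
65^6 ≡ 3 (mod 193)
65^8 ≡ 130 (mod 193)
65^12 ≡ 9 (mod 193)
65^16 ≡ 109 (mod 193)
65^24 ≡ 81 (mod 193)
65^32 ≡ 108 (mod 193)
65^48 ≡ 192 (mod 193)
65^64 ≡ 84 (mod 193)
65^96 ≡ 1 (mod 193) ✓
Therefore the multiplicative order of 65 modulo 193 is 96.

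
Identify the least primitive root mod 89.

φ(89) = 89 − 1 = 88 = 2^3 · 11.
Test candidates g = 2, 3, … against the prime factors q ∈ {2, 11} of φ(89): g is a generator iff g^(88/q) ≢ 1 for every such q.
g = 2: 2^44 ≡ 1 — hits 1, so not a primitive root.
g = 3: 3^44 ≡ 88; 3^8 ≡ 64 — none is 1, so 3 is a primitive root.
So 3 is the smallest generator of (Z/89Z)^×.

3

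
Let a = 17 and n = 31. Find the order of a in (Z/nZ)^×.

Since 17 ∈ (Z/31Z)^×, its order divides φ(31) = 31 − 1 = 30 = 2 · 3 · 5.
Divisors of 30: 1, 2, 3, 5, 6, 10, 15, 30.
Evaluate successive powers at the divisors of 30:
17^1 ≡ 17 (mod 31)
17^2 ≡ 10 (mod 31)
17^3 ≡ 15 (mod 31)
17^5 ≡ 26 (mod 31)
17^6 ≡ 8 (mod 31)
17^10 ≡ 25 (mod 31)
17^15 ≡ 30 (mod 31)
17^30 ≡ 1 (mod 31) ✓
Hence ord(17) = 30.

30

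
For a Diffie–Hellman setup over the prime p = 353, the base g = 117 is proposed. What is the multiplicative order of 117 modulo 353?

352

The order of 117 must divide φ(353) = 353 − 1 = 352 = 2^5 · 11.
Divisors of 352: 1, 2, 4, 8, 11, 16, 22, 32, 44, 88, 176, 352.
Test each divisor d:
117^1 ≡ 117
117^2 ≡ 275
117^4 ≡ 83
117^8 ≡ 182
117^11 ≡ 286
117^16 ≡ 295
117^22 ≡ 253
117^32 ≡ 187
117^44 ≡ 116
117^88 ≡ 42
117^176 ≡ 352
117^352 ≡ 1
Therefore the multiplicative order of 117 modulo 353 is 352.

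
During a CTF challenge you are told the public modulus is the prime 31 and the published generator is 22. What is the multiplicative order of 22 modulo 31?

The order of 22 must divide φ(31) = 31 − 1 = 30 = 2 · 3 · 5.
Divisors of 30: 1, 2, 3, 5, 6, 10, 15, 30.
Evaluate successive powers at the divisors of 30:
22^1 ≡ 22
22^2 ≡ 19
22^3 ≡ 15
22^5 ≡ 6
22^6 ≡ 8
22^10 ≡ 5
22^15 ≡ 30
22^30 ≡ 1
Hence ord(22) = 30.

30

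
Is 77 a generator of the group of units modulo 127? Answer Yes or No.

No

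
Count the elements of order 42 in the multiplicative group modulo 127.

12

φ(127) = 127 − 1 = 126 = 2 · 3^2 · 7.
Since (Z/127Z)^× is cyclic of order 126, the number of elements of order d is φ(d) when d | 126 and 0 otherwise.
42 = 2 · 3 · 7 divides 126, and φ(42) = 12.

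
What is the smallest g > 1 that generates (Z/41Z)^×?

φ(41) = 41 − 1 = 40 = 2^3 · 5.
g is a primitive root iff g^(40/q) ≢ 1 (mod 41) for each prime q ∈ {2, 5}.
g = 2: 2^20 ≡ 1 — hits 1, so not a primitive root.
g = 3: 3^20 ≡ 40; 3^8 ≡ 1 — hits 1, so not a primitive root.
g = 4: 4^20 ≡ 1 — hits 1, so not a primitive root.
g = 5: 5^20 ≡ 1 — hits 1, so not a primitive root.
g = 6: 6^20 ≡ 40; 6^8 ≡ 10 — none is 1, so 6 is a primitive root.
Hence the least primitive root of 41 is 6.

6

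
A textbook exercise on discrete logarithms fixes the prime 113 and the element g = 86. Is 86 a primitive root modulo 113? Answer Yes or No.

Yes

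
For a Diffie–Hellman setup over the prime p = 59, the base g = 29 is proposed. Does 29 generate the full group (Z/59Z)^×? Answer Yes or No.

φ(59) = 59 − 1 = 58 = 2 · 29.
Test 29^(58/q) mod 59 for each prime factor q of 58:
29^29 ≡ 1 (mod 59)  [q = 2: ≡ 1 ✗]
29^2 ≡ 15 (mod 59)  [q = 29: ≢ 1 ✓]
The check at q = 2 fails, so 29 generates a proper subgroup.

No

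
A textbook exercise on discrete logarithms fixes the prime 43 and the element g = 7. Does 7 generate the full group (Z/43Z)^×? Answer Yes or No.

φ(43) = 43 − 1 = 42 = 2 · 3 · 7.
7 is a primitive root mod 43 iff 7^(φ(43)/q) ≢ 1 for every prime q | φ(43), i.e. q ∈ {2, 3, 7}.
7^21 ≡ 42 (mod 43)  [q = 2: ≢ 1 ✓]
7^14 ≡ 6 (mod 43)  [q = 3: ≢ 1 ✓]
7^6 ≡ 1 (mod 43)  [q = 7: ≡ 1 ✗]
Since 7^6 ≡ 1, the order of 7 divides 6 < 42, so 7 is not a primitive root.

No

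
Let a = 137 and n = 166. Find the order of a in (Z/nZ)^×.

82

By Lagrange's theorem, ord_166(137) divides φ(166) = φ(2)·φ(83) = 1·82 = 82 = 2 · 41.
Divisors of 82: 1, 2, 41, 82.
Check 137^d mod 166 for each divisor in increasing order:
137^1 ≡ 137
137^2 ≡ 11
137^41 ≡ 165
137^82 ≡ 1
Hence ord(137) = 82.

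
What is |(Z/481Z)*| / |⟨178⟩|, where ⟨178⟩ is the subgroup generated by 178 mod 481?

By Lagrange's theorem, ord_481(178) divides φ(481) = φ(13·37) = (13−1)·(37−1) = 12·36 = 432 = 2^4 · 3^3.
Divisors of 432: 1, 2, 3, 4, 6, 8, 9, 12, 16, 18, 24, 27, 36, 48, 54, 72, 108, 144, 216, 432.
Compute 178^d (mod 481) for the divisors d until we hit 1:
178^1 ≡ 178
178^2 ≡ 419
178^3 ≡ 27
178^4 ≡ 477
178^6 ≡ 248
178^8 ≡ 16
178^9 ≡ 443
178^12 ≡ 417
178^16 ≡ 256
178^18 ≡ 1
So ord_481(178) = 18, hence |⟨178⟩| = 18.
[(Z/481Z)^× : ⟨178⟩] = 432/18 = 24.

24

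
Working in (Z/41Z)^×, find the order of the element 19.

ord(19) | φ(41) = 41 − 1 = 40 = 2^3 · 5.
Divisors of 40: 1, 2, 4, 5, 8, 10, 20, 40.
Compute 19^d (mod 41) for the divisors d until we hit 1:
19^1 ≡ 19 (mod 41)
19^2 ≡ 33 (mod 41)
19^4 ≡ 23 (mod 41)
19^5 ≡ 27 (mod 41)
19^8 ≡ 37 (mod 41)
19^10 ≡ 32 (mod 41)
19^20 ≡ 40 (mod 41)
19^40 ≡ 1 (mod 41) ✓
Hence ord(19) = 40.

40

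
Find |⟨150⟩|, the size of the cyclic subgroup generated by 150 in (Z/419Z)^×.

ord(150) | φ(419) = 419 − 1 = 418 = 2 · 11 · 19.
Divisors of 418: 1, 2, 11, 19, 22, 38, 209, 418.
Evaluate successive powers at the divisors of 418:
150^1 ≡ 150 (mod 419)
150^2 ≡ 293 (mod 419)
150^11 ≡ 312 (mod 419)
150^19 ≡ 267 (mod 419)
150^22 ≡ 136 (mod 419)
150^38 ≡ 59 (mod 419)
150^209 ≡ 418 (mod 419)
150^418 ≡ 1 (mod 419) ✓
Therefore the multiplicative order of 150 modulo 419 is 418.

418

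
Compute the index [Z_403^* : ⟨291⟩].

Since 291 ∈ (Z/403Z)^×, its order divides φ(403) = φ(13·31) = (13−1)·(31−1) = 12·30 = 360 = 2^3 · 3^2 · 5.
Divisors of 360: 1, 2, 3, 4, 5, 6, 8, 9, 10, 12, 15, 18, 20, 24, 30, 36, 40, 45, 60, 72, 90, 120, 180, 360.
Test each divisor d:
291^1 ≡ 291
291^2 ≡ 51
291^3 ≡ 333
291^4 ≡ 183
291^5 ≡ 57
291^6 ≡ 64
291^8 ≡ 40
291^9 ≡ 356
291^10 ≡ 25
291^12 ≡ 66
291^15 ≡ 216
291^18 ≡ 194
291^20 ≡ 222
291^24 ≡ 326
291^30 ≡ 311
291^36 ≡ 157
291^40 ≡ 118
291^45 ≡ 278
291^60 ≡ 1
Thus |⟨291⟩| = ord(291) = 60.
[(Z/403Z)^× : ⟨291⟩] = 360/60 = 6.

6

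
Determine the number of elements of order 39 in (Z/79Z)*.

24

φ(79) = 79 − 1 = 78 = 2 · 3 · 13.
(Z/79Z)^× is cyclic (|G| = 78); a cyclic group of order m has exactly φ(d) elements of each order d | m, and none otherwise.
39 = 3 · 13 divides 78, and φ(39) = 24.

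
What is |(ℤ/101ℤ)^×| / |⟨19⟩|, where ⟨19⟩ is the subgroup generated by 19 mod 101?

4

Since 19 ∈ (Z/101Z)^×, its order divides φ(101) = 101 − 1 = 100 = 2^2 · 5^2.
Divisors of 100: 1, 2, 4, 5, 10, 20, 25, 50, 100.
Evaluate successive powers at the divisors of 100:
19^1 ≡ 19 (mod 101)
19^2 ≡ 58 (mod 101)
19^4 ≡ 31 (mod 101)
19^5 ≡ 84 (mod 101)
19^10 ≡ 87 (mod 101)
19^20 ≡ 95 (mod 101)
19^25 ≡ 1 (mod 101) ✓
The order of 19 is 25, so the subgroup it generates has 25 elements.
[(Z/101Z)^× : ⟨19⟩] = 100/25 = 4.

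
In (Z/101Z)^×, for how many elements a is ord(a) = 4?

2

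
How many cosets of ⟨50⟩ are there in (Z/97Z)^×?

The order of 50 must divide φ(97) = 97 − 1 = 96 = 2^5 · 3.
Divisors of 96: 1, 2, 3, 4, 6, 8, 12, 16, 24, 32, 48, 96.
Evaluate successive powers at the divisors of 96:
50^1 ≡ 50
50^2 ≡ 75
50^3 ≡ 64
50^4 ≡ 96
50^6 ≡ 22
50^8 ≡ 1
The order of 50 is 8, so the subgroup it generates has 8 elements.
[(Z/97Z)^× : ⟨50⟩] = 96/8 = 12.

12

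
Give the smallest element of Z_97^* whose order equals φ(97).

5

φ(97) = 97 − 1 = 96 = 2^5 · 3.
g is a primitive root iff g^(96/q) ≢ 1 (mod 97) for each prime q ∈ {2, 3}.
g = 2: 2^48 ≡ 1 — hits 1, so not a primitive root.
g = 3: 3^48 ≡ 1 — hits 1, so not a primitive root.
g = 4: 4^48 ≡ 1 — hits 1, so not a primitive root.
g = 5: 5^48 ≡ 96; 5^32 ≡ 35 — none is 1, so 5 is a primitive root.
The smallest primitive root modulo 97 is 5.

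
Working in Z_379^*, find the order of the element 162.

42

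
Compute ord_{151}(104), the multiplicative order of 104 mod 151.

By Lagrange's theorem, ord_151(104) divides φ(151) = 151 − 1 = 150 = 2 · 3 · 5^2.
Divisors of 150: 1, 2, 3, 5, 6, 10, 15, 25, 30, 50, 75, 150.
Check 104^d mod 151 for each divisor in increasing order:
104^1 ≡ 104 (mod 151)
104^2 ≡ 95 (mod 151)
104^3 ≡ 65 (mod 151)
104^5 ≡ 135 (mod 151)
104^6 ≡ 148 (mod 151)
104^10 ≡ 105 (mod 151)
104^15 ≡ 132 (mod 151)
104^25 ≡ 119 (mod 151)
104^30 ≡ 59 (mod 151)
104^50 ≡ 118 (mod 151)
104^75 ≡ 150 (mod 151)
104^150 ≡ 1 (mod 151) ✓
Hence ord(104) = 150.

150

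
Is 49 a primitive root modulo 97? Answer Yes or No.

φ(97) = 97 − 1 = 96 = 2^5 · 3.
Test 49^(96/q) mod 97 for each prime factor q of 96:
49^48 ≡ 1 (mod 97)  [q = 2: ≡ 1 ✗]
49^32 ≡ 61 (mod 97)  [q = 3: ≢ 1 ✓]
49^48 ≡ 1 shows ord(49) | 48, strictly less than φ(97); not a primitive root.

No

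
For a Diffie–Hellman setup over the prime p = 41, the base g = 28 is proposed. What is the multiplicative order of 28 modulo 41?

40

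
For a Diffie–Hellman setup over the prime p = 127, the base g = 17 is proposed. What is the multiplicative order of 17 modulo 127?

63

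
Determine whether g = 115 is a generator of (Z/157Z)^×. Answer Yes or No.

No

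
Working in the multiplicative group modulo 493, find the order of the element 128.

ord(128) | φ(493) = φ(17·29) = (17−1)·(29−1) = 16·28 = 448 = 2^6 · 7.
Divisors of 448: 1, 2, 4, 7, 8, 14, 16, 28, 32, 56, 64, 112, 224, 448.
Compute 128^d (mod 493) for the divisors d until we hit 1:
128^1 ≡ 128
128^2 ≡ 115
128^4 ≡ 407
128^7 ≡ 104
128^8 ≡ 1
Hence ord(128) = 8.

8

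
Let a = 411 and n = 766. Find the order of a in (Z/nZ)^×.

191

The order of 411 must divide φ(766) = φ(2)·φ(383) = 1·382 = 382 = 2 · 191.
Divisors of 382: 1, 2, 191, 382.
Test each divisor d:
411^1 ≡ 411 (mod 766)
411^2 ≡ 401 (mod 766)
411^191 ≡ 1 (mod 766) ✓
The smallest such exponent is 191, so the order of 411 is 191.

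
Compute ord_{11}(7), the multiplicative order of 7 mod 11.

The order of 7 must divide φ(11) = 11 − 1 = 10 = 2 · 5.
Divisors of 10: 1, 2, 5, 10.
Check 7^d mod 11 for each divisor in increasing order:
7^1 ≡ 7 (mod 11)
7^2 ≡ 5 (mod 11)
7^5 ≡ 10 (mod 11)
7^10 ≡ 1 (mod 11) ✓
Hence ord(7) = 10.

10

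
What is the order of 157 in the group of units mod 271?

The order of 157 must divide φ(271) = 271 − 1 = 270 = 2 · 3^3 · 5.
Divisors of 270: 1, 2, 3, 5, 6, 9, 10, 15, 18, 27, 30, 45, 54, 90, 135, 270.
Evaluate successive powers at the divisors of 270:
157^1 ≡ 157 (mod 271)
157^2 ≡ 259 (mod 271)
157^3 ≡ 13 (mod 271)
157^5 ≡ 115 (mod 271)
157^6 ≡ 169 (mod 271)
157^9 ≡ 29 (mod 271)
157^10 ≡ 217 (mod 271)
157^15 ≡ 23 (mod 271)
157^18 ≡ 28 (mod 271)
157^27 ≡ 270 (mod 271)
157^30 ≡ 258 (mod 271)
157^45 ≡ 243 (mod 271)
157^54 ≡ 1 (mod 271) ✓
Therefore the multiplicative order of 157 modulo 271 is 54.

54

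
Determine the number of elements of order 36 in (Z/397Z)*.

12

φ(397) = 397 − 1 = 396 = 2^2 · 3^2 · 11.
Since (Z/397Z)^× is cyclic of order 396, the number of elements of order d is φ(d) when d | 396 and 0 otherwise.
36 = 2^2 · 3^2 divides 396, and φ(36) = 12.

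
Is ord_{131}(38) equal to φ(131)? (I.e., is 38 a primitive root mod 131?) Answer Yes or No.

No

φ(131) = 131 − 1 = 130 = 2 · 5 · 13.
38 is a primitive root mod 131 iff 38^(φ(131)/q) ≢ 1 for every prime q | φ(131), i.e. q ∈ {2, 5, 13}.
38^65 ≡ 1 (mod 131)  [q = 2: ≡ 1 ✗]
38^26 ≡ 53 (mod 131)  [q = 5: ≢ 1 ✓]
38^10 ≡ 112 (mod 131)  [q = 13: ≢ 1 ✓]
38^65 ≡ 1 shows ord(38) | 65, strictly less than φ(131); not a primitive root.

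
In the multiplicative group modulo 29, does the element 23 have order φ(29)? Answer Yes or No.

No

φ(29) = 29 − 1 = 28 = 2^2 · 7.
Test 23^(28/q) mod 29 for each prime factor q of 28:
23^14 ≡ 1 (mod 29)  [q = 2: ≡ 1 ✗]
23^4 ≡ 20 (mod 29)  [q = 7: ≢ 1 ✓]
23^14 ≡ 1 shows ord(23) | 14, strictly less than φ(29); not a primitive root.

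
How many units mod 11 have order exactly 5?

φ(11) = 11 − 1 = 10 = 2 · 5.
In a cyclic group of order 10, there are φ(d) elements of order d for each divisor d of 10, and zero for non-divisors.
5 | 10, and φ(5) = 5 − 1 = 4.

4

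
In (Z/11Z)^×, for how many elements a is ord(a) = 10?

φ(11) = 11 − 1 = 10 = 2 · 5.
(Z/11Z)^× is cyclic (|G| = 10); a cyclic group of order m has exactly φ(d) elements of each order d | m, and none otherwise.
10 = 2 · 5 divides 10, and φ(10) = 4.

4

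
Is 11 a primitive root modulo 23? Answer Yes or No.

Yes

φ(23) = 23 − 1 = 22 = 2 · 11.
11 is a primitive root mod 23 iff 11^(φ(23)/q) ≢ 1 for every prime q | φ(23), i.e. q ∈ {2, 11}.
11^11 ≡ 22 (mod 23)  [q = 2: ≢ 1 ✓]
11^2 ≡ 6 (mod 23)  [q = 11: ≢ 1 ✓]
Every test exponent gives a nontrivial residue, hence 11 generates the full group.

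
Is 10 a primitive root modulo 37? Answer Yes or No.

φ(37) = 37 − 1 = 36 = 2^2 · 3^2.
It suffices to check that the order of 10 is not a proper divisor of 36: compute 10^(36/q) for q ∈ {2, 3}.
10^18 ≡ 1 (mod 37)  [q = 2: ≡ 1 ✗]
10^12 ≡ 1 (mod 37)  [q = 3: ≡ 1 ✗]
The check at q = 2 fails, so 10 generates a proper subgroup.

No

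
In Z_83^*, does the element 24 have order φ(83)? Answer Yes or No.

φ(83) = 83 − 1 = 82 = 2 · 41.
An element g generates (Z/83Z)^× iff g^(82/q) ≢ 1 (mod 83) for each prime q ∈ {2, 41}.
24^41 ≡ 82 (mod 83)  [q = 2: ≢ 1 ✓]
24^2 ≡ 78 (mod 83)  [q = 41: ≢ 1 ✓]
Every test exponent gives a nontrivial residue, hence 24 generates the full group.

Yes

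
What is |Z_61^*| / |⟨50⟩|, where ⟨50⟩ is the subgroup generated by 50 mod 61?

15

The order of 50 must divide φ(61) = 61 − 1 = 60 = 2^2 · 3 · 5.
Divisors of 60: 1, 2, 3, 4, 5, 6, 10, 12, 15, 20, 30, 60.
Check 50^d mod 61 for each divisor in increasing order:
50^1 ≡ 50 (mod 61)
50^2 ≡ 60 (mod 61)
50^3 ≡ 11 (mod 61)
50^4 ≡ 1 (mod 61) ✓
So ord_61(50) = 4, hence |⟨50⟩| = 4.
[(Z/61Z)^× : ⟨50⟩] = 60/4 = 15.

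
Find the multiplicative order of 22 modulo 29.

14

By Lagrange's theorem, ord_29(22) divides φ(29) = 29 − 1 = 28 = 2^2 · 7.
Divisors of 28: 1, 2, 4, 7, 14, 28.
Check 22^d mod 29 for each divisor in increasing order:
22^1 ≡ 22
22^2 ≡ 20
22^4 ≡ 23
22^7 ≡ 28
22^14 ≡ 1
Therefore the multiplicative order of 22 modulo 29 is 14.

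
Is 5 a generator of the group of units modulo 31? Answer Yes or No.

φ(31) = 31 − 1 = 30 = 2 · 3 · 5.
An element g generates (Z/31Z)^× iff g^(30/q) ≢ 1 (mod 31) for each prime q ∈ {2, 3, 5}.
5^15 ≡ 1 (mod 31)  [q = 2: ≡ 1 ✗]
5^10 ≡ 5 (mod 31)  [q = 3: ≢ 1 ✓]
5^6 ≡ 1 (mod 31)  [q = 5: ≡ 1 ✗]
The check at q = 2 fails, so 5 generates a proper subgroup.

No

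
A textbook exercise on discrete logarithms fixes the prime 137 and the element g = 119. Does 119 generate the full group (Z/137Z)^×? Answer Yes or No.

No

φ(137) = 137 − 1 = 136 = 2^3 · 17.
It suffices to check that the order of 119 is not a proper divisor of 136: compute 119^(136/q) for q ∈ {2, 17}.
119^68 ≡ 1 (mod 137)  [q = 2: ≡ 1 ✗]
119^8 ≡ 60 (mod 137)  [q = 17: ≢ 1 ✓]
119^68 ≡ 1 shows ord(119) | 68, strictly less than φ(137); not a primitive root.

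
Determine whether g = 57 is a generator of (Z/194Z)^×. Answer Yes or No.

Yes

φ(194) = φ(2)·φ(97) = 1·96 = 96 = 2^5 · 3.
57 is a primitive root mod 194 iff 57^(φ(194)/q) ≢ 1 for every prime q | φ(194), i.e. q ∈ {2, 3}.
57^48 ≡ 193 (mod 194)  [q = 2: ≢ 1 ✓]
57^32 ≡ 35 (mod 194)  [q = 3: ≢ 1 ✓]
All checks pass, so 57 has order 96 and is a primitive root modulo 194.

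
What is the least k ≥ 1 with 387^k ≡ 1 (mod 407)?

ord(387) | φ(407) = φ(11·37) = (11−1)·(37−1) = 10·36 = 360 = 2^3 · 3^2 · 5.
Divisors of 360: 1, 2, 3, 4, 5, 6, 8, 9, 10, 12, 15, 18, 20, 24, 30, 36, 40, 45, 60, 72, 90, 120, 180, 360.
Test each divisor d:
387^1 ≡ 387 (mod 407)
387^2 ≡ 400 (mod 407)
387^3 ≡ 140 (mod 407)
387^4 ≡ 49 (mod 407)
387^5 ≡ 241 (mod 407)
387^6 ≡ 64 (mod 407)
387^8 ≡ 366 (mod 407)
387^9 ≡ 6 (mod 407)
387^10 ≡ 287 (mod 407)
387^12 ≡ 26 (mod 407)
387^15 ≡ 384 (mod 407)
387^18 ≡ 36 (mod 407)
387^20 ≡ 155 (mod 407)
387^24 ≡ 269 (mod 407)
387^30 ≡ 122 (mod 407)
387^36 ≡ 75 (mod 407)
387^40 ≡ 12 (mod 407)
387^45 ≡ 43 (mod 407)
387^60 ≡ 232 (mod 407)
387^72 ≡ 334 (mod 407)
387^90 ≡ 221 (mod 407)
387^120 ≡ 100 (mod 407)
387^180 ≡ 1 (mod 407) ✓
The smallest such exponent is 180, so the order of 387 is 180.

180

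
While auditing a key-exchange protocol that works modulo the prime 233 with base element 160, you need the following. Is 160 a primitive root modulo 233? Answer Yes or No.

φ(233) = 233 − 1 = 232 = 2^3 · 29.
Test 160^(232/q) mod 233 for each prime factor q of 232:
160^116 ≡ 232 (mod 233)  [q = 2: ≢ 1 ✓]
160^8 ≡ 92 (mod 233)  [q = 29: ≢ 1 ✓]
None equal 1, so ord_233(160) = 232: 160 is a primitive root.

Yes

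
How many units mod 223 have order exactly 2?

1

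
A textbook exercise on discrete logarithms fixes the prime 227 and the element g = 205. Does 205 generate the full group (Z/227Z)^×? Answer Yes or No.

No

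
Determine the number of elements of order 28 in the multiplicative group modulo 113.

12

φ(113) = 113 − 1 = 112 = 2^4 · 7.
In a cyclic group of order 112, there are φ(d) elements of order d for each divisor d of 112, and zero for non-divisors.
28 = 2^2 · 7 divides 112, and φ(28) = 12.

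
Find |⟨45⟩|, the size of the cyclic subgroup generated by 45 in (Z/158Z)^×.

39

By Lagrange's theorem, ord_158(45) divides φ(158) = φ(2)·φ(79) = 1·78 = 78 = 2 · 3 · 13.
Divisors of 78: 1, 2, 3, 6, 13, 26, 39, 78.
Test each divisor d:
45^1 ≡ 45
45^2 ≡ 129
45^3 ≡ 117
45^6 ≡ 101
45^13 ≡ 55
45^26 ≡ 23
45^39 ≡ 1
So ord_158(45) = 39.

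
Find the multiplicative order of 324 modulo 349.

By Lagrange's theorem, ord_349(324) divides φ(349) = 349 − 1 = 348 = 2^2 · 3 · 29.
Divisors of 348: 1, 2, 3, 4, 6, 12, 29, 58, 87, 116, 174, 348.
Evaluate successive powers at the divisors of 348:
324^1 ≡ 324 (mod 349)
324^2 ≡ 276 (mod 349)
324^3 ≡ 80 (mod 349)
324^4 ≡ 94 (mod 349)
324^6 ≡ 118 (mod 349)
324^12 ≡ 313 (mod 349)
324^29 ≡ 123 (mod 349)
324^58 ≡ 122 (mod 349)
324^87 ≡ 348 (mod 349)
324^116 ≡ 226 (mod 349)
324^174 ≡ 1 (mod 349) ✓
Therefore the multiplicative order of 324 modulo 349 is 174.

174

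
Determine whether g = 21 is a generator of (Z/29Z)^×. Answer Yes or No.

φ(29) = 29 − 1 = 28 = 2^2 · 7.
An element g generates (Z/29Z)^× iff g^(28/q) ≢ 1 (mod 29) for each prime q ∈ {2, 7}.
21^14 ≡ 28 (mod 29)  [q = 2: ≢ 1 ✓]
21^4 ≡ 7 (mod 29)  [q = 7: ≢ 1 ✓]
All checks pass, so 21 has order 28 and is a primitive root modulo 29.

Yes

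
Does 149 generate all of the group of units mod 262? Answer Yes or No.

No

φ(262) = φ(2)·φ(131) = 1·130 = 130 = 2 · 5 · 13.
149 is a primitive root mod 262 iff 149^(φ(262)/q) ≢ 1 for every prime q | φ(262), i.e. q ∈ {2, 5, 13}.
149^65 ≡ 261 (mod 262)  [q = 2: ≢ 1 ✓]
149^26 ≡ 1 (mod 262)  [q = 5: ≡ 1 ✗]
149^10 ≡ 183 (mod 262)  [q = 13: ≢ 1 ✓]
Since 149^26 ≡ 1, the order of 149 divides 26 < 130, so 149 is not a primitive root.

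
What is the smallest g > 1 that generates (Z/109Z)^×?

φ(109) = 109 − 1 = 108 = 2^2 · 3^3.
g is a primitive root iff g^(108/q) ≢ 1 (mod 109) for each prime q ∈ {2, 3}.
g = 2: 2^54 ≡ 108; 2^36 ≡ 1 — hits 1, so not a primitive root.
g = 3: 3^54 ≡ 1 — hits 1, so not a primitive root.
g = 4: 4^54 ≡ 1 — hits 1, so not a primitive root.
g = 5: 5^54 ≡ 1 — hits 1, so not a primitive root.
g = 6: 6^54 ≡ 108; 6^36 ≡ 63 — none is 1, so 6 is a primitive root.
Hence the least primitive root of 109 is 6.

6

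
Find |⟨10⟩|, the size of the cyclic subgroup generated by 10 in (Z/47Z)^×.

46

Since 10 ∈ (Z/47Z)^×, its order divides φ(47) = 47 − 1 = 46 = 2 · 23.
Divisors of 46: 1, 2, 23, 46.
Check 10^d mod 47 for each divisor in increasing order:
10^1 ≡ 10
10^2 ≡ 6
10^23 ≡ 46
10^46 ≡ 1
Hence ord(10) = 46.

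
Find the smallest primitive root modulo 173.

φ(173) = 173 − 1 = 172 = 2^2 · 43.
Test candidates g = 2, 3, … against the prime factors q ∈ {2, 43} of φ(173): g is a generator iff g^(172/q) ≢ 1 for every such q.
g = 2: 2^86 ≡ 172; 2^4 ≡ 16 — none is 1, so 2 is a primitive root.
Hence the least primitive root of 173 is 2.

2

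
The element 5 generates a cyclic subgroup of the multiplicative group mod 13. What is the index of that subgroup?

3

The order of 5 must divide φ(13) = 13 − 1 = 12 = 2^2 · 3.
Divisors of 12: 1, 2, 3, 4, 6, 12.
Compute 5^d (mod 13) for the divisors d until we hit 1:
5^1 ≡ 5 (mod 13)
5^2 ≡ 12 (mod 13)
5^3 ≡ 8 (mod 13)
5^4 ≡ 1 (mod 13) ✓
The order of 5 is 4, so the subgroup it generates has 4 elements.
Index = |(Z/13Z)^×| / |⟨5⟩| = 12 / 4 = 3.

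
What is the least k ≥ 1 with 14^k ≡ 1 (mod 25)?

10

The order of 14 must divide φ(25) = φ(5^2) = 5·(5−1) = 20 = 2^2 · 5.
Divisors of 20: 1, 2, 4, 5, 10, 20.
Evaluate successive powers at the divisors of 20:
14^1 ≡ 14 (mod 25)
14^2 ≡ 21 (mod 25)
14^4 ≡ 16 (mod 25)
14^5 ≡ 24 (mod 25)
14^10 ≡ 1 (mod 25) ✓
Hence ord(14) = 10.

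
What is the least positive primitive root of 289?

3

φ(289) = φ(17^2) = 17·(17−1) = 272 = 2^4 · 17.
Test candidates g = 2, 3, … against the prime factors q ∈ {2, 17} of φ(289): g is a generator iff g^(272/q) ≢ 1 for every such q.
g = 2: 2^136 ≡ 1 — hits 1, so not a primitive root.
g = 3: 3^136 ≡ 288; 3^16 ≡ 171 — none is 1, so 3 is a primitive root.
Hence the least primitive root of 289 is 3.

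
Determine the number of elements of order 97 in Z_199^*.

φ(199) = 199 − 1 = 198 = 2 · 3^2 · 11.
In a cyclic group of order 198, there are φ(d) elements of order d for each divisor d of 198, and zero for non-divisors.
97 does not divide 198, so no element of (Z/199Z)^× has order 97.

0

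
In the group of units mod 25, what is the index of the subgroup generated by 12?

ord(12) | φ(25) = φ(5^2) = 5·(5−1) = 20 = 2^2 · 5.
Divisors of 20: 1, 2, 4, 5, 10, 20.
Evaluate successive powers at the divisors of 20:
12^1 ≡ 12
12^2 ≡ 19
12^4 ≡ 11
12^5 ≡ 7
12^10 ≡ 24
12^20 ≡ 1
The order of 12 is 20, so the subgroup it generates has 20 elements.
The index is φ(25) / ord(12) = 20 / 20 = 1.

1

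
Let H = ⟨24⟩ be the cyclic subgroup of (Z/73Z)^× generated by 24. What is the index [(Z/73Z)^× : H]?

The order of 24 must divide φ(73) = 73 − 1 = 72 = 2^3 · 3^2.
Divisors of 72: 1, 2, 3, 4, 6, 8, 9, 12, 18, 24, 36, 72.
Check 24^d mod 73 for each divisor in increasing order:
24^1 ≡ 24 (mod 73)
24^2 ≡ 65 (mod 73)
24^3 ≡ 27 (mod 73)
24^4 ≡ 64 (mod 73)
24^6 ≡ 72 (mod 73)
24^8 ≡ 8 (mod 73)
24^9 ≡ 46 (mod 73)
24^12 ≡ 1 (mod 73) ✓
Thus |⟨24⟩| = ord(24) = 12.
Index = |(Z/73Z)^×| / |⟨24⟩| = 72 / 12 = 6.

6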